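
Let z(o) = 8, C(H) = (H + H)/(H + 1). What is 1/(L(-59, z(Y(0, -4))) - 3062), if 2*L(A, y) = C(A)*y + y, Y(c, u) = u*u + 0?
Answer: -29/88446 ≈ -0.00032788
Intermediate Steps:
Y(c, u) = u² (Y(c, u) = u² + 0 = u²)
C(H) = 2*H/(1 + H) (C(H) = (2*H)/(1 + H) = 2*H/(1 + H))
L(A, y) = y/2 + A*y/(1 + A) (L(A, y) = ((2*A/(1 + A))*y + y)/2 = (2*A*y/(1 + A) + y)/2 = (y + 2*A*y/(1 + A))/2 = y/2 + A*y/(1 + A))
1/(L(-59, z(Y(0, -4))) - 3062) = 1/((½)*8*(1 + 3*(-59))/(1 - 59) - 3062) = 1/((½)*8*(1 - 177)/(-58) - 3062) = 1/((½)*8*(-1/58)*(-176) - 3062) = 1/(352/29 - 3062) = 1/(-88446/29) = -29/88446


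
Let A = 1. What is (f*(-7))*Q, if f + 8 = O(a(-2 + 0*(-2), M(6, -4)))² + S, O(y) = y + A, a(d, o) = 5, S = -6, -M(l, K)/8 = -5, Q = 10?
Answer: -1540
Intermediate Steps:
M(l, K) = 40 (M(l, K) = -8*(-5) = 40)
O(y) = 1 + y (O(y) = y + 1 = 1 + y)
f = 22 (f = -8 + ((1 + 5)² - 6) = -8 + (6² - 6) = -8 + (36 - 6) = -8 + 30 = 22)
(f*(-7))*Q = (22*(-7))*10 = -154*10 = -1540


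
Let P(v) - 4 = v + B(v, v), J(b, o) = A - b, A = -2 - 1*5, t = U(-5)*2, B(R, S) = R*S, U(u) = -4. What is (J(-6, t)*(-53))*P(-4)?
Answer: 848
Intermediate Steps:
t = -8 (t = -4*2 = -8)
A = -7 (A = -2 - 5 = -7)
J(b, o) = -7 - b
P(v) = 4 + v + v² (P(v) = 4 + (v + v*v) = 4 + (v + v²) = 4 + v + v²)
(J(-6, t)*(-53))*P(-4) = ((-7 - 1*(-6))*(-53))*(4 - 4 + (-4)²) = ((-7 + 6)*(-53))*(4 - 4 + 16) = -1*(-53)*16 = 53*16 = 848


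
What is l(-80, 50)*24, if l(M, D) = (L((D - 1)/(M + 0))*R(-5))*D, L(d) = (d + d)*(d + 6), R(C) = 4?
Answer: -63357/2 ≈ -31679.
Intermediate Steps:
L(d) = 2*d*(6 + d) (L(d) = (2*d)*(6 + d) = 2*d*(6 + d))
l(M, D) = 8*D*(-1 + D)*(6 + (-1 + D)/M)/M (l(M, D) = ((2*((D - 1)/(M + 0))*(6 + (D - 1)/(M + 0)))*4)*D = ((2*((-1 + D)/M)*(6 + (-1 + D)/M))*4)*D = ((2*(-1 + D)*(6 + (-1 + D)/M)/M)*4)*D = (8*(-1 + D)*(6 + (-1 + D)/M)/M)*D = 8*D*(-1 + D)*(6 + (-1 + D)/M)/M)
l(-80, 50)*24 = (8*50*(-1 + 50)*(-1 + 50 + 6*(-80))/(-80)**2)*24 = (8*50*(1/6400)*49*(-1 + 50 - 480))*24 = (8*50*(1/6400)*49*(-431))*24 = -21119/16*24 = -63357/2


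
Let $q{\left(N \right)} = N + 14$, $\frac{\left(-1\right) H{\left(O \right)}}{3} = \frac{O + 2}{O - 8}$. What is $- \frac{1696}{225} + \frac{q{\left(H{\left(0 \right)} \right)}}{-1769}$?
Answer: $- \frac{12014171}{1592100} \approx -7.5461$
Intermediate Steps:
$H{\left(O \right)} = - \frac{3 \left(2 + O\right)}{-8 + O}$ ($H{\left(O \right)} = - 3 \frac{O + 2}{O - 8} = - 3 \frac{2 + O}{-8 + O} = - \frac{3 \left(2 + O\right)}{-8 + O}$)
$q{\left(N \right)} = 14 + N$
$- \frac{1696}{225} + \frac{q{\left(H{\left(0 \right)} \right)}}{-1769} = - \frac{1696}{225} + \frac{14 + \frac{3 \left(-2 - 0\right)}{-8 + 0}}{-1769} = \left(-1696\right) \frac{1}{225} + \left(14 + \frac{3 \left(-2 + 0\right)}{-8}\right) \left(- \frac{1}{1769}\right) = - \frac{1696}{225} + \left(14 + 3 \left(- \frac{1}{8}\right) \left(-2\right)\right) \left(- \frac{1}{1769}\right) = - \frac{1696}{225} + \left(14 + \frac{3}{4}\right) \left(- \frac{1}{1769}\right) = - \frac{1696}{225} + \frac{59}{4} \left(- \frac{1}{1769}\right) = - \frac{1696}{225} - \frac{59}{7076} = - \frac{12014171}{1592100}$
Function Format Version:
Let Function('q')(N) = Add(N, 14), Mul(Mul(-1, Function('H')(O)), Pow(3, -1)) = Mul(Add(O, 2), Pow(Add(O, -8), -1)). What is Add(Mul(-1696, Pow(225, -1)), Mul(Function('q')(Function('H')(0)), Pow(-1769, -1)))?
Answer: Rational(-12014171, 1592100) ≈ -7.5461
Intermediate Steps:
Function('H')(O) = Mul(-3, Pow(Add(-8, O), -1), Add(2, O)) (Function('H')(O) = Mul(-3, Mul(Add(O, 2), Pow(Add(O, -8), -1))) = Mul(-3, Mul(Add(2, O), Pow(Add(-8, O), -1))) = Mul(-3, Mul(Pow(Add(-8, O), -1), Add(2, O))) = Mul(-3, Pow(Add(-8, O), -1), Add(2, O)))
Function('q')(N) = Add(14, N)
Add(Mul(-1696, Pow(225, -1)), Mul(Function('q')(Function('H')(0)), Pow(-1769, -1))) = Add(Mul(-1696, Pow(225, -1)), Mul(Add(14, Mul(3, Pow(Add(-8, 0), -1), Add(-2, Mul(-1, 0)))), Pow(-1769, -1))) = Add(Mul(-1696, Rational(1, 225)), Mul(Add(14, Mul(3, Pow(-8, -1), Add(-2, 0))), Rational(-1, 1769))) = Add(Rational(-1696, 225), Mul(Add(14, Mul(3, Rational(-1, 8), -2)), Rational(-1, 1769))) = Add(Rational(-1696, 225), Mul(Add(14, Rational(3, 4)), Rational(-1, 1769))) = Add(Rational(-1696, 225), Mul(Rational(59, 4), Rational(-1, 1769))) = Add(Rational(-1696, 225), Rational(-59, 7076)) = Rational(-12014171, 1592100)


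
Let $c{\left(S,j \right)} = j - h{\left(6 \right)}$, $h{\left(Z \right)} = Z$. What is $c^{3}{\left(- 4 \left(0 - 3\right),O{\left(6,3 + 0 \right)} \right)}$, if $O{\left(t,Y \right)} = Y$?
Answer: $-27$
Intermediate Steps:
$c{\left(S,j \right)} = -6 + j$ ($c{\left(S,j \right)} = j - 6 = -6 + j$)
$c^{3}{\left(- 4 \left(0 - 3\right),O{\left(6,3 + 0 \right)} \right)} = \left(-6 + \left(3 + 0\right)\right)^{3} = \left(-6 + 3\right)^{3} = \left(-3\right)^{3} = -27$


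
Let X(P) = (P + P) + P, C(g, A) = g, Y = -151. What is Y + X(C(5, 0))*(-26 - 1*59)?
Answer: -1426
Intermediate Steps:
X(P) = 3*P (X(P) = 2*P + P = 3*P)
Y + X(C(5, 0))*(-26 - 1*59) = -151 + (3*5)*(-26 - 1*59) = -151 + 15*(-26 - 59) = -151 + 15*(-85) = -151 - 1275 = -1426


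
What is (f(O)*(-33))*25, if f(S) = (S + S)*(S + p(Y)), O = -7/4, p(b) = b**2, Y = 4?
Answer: 329175/8 ≈ 41147.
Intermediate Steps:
O = -7/4 (O = -7*1/4 = -7/4 ≈ -1.7500)
f(S) = 2*S*(16 + S) (f(S) = (S + S)*(S + 4**2) = (2*S)*(S + 16) = (2*S)*(16 + S) = 2*S*(16 + S))
(f(O)*(-33))*25 = ((2*(-7/4)*(16 - 7/4))*(-33))*25 = ((2*(-7/4)*(57/4))*(-33))*25 = -399/8*(-33)*25 = (13167/8)*25 = 329175/8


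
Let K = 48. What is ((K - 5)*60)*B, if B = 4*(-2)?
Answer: -20640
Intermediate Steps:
B = -8
((K - 5)*60)*B = ((48 - 5)*60)*(-8) = (43*60)*(-8) = 2580*(-8) = -20640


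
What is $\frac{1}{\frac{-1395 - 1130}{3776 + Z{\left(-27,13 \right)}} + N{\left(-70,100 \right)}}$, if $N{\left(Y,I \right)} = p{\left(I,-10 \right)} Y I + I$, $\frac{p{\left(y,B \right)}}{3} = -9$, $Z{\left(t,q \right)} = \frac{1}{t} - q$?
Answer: $\frac{4064}{768499673} \approx 5.2882 \cdot 10^{-6}$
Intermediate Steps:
$p{\left(y,B \right)} = -27$ ($p{\left(y,B \right)} = 3 \left(-9\right) = -27$)
$N{\left(Y,I \right)} = I - 27 I Y$ ($N{\left(Y,I \right)} = - 27 Y I + I = - 27 I Y + I = I - 27 I Y$)
$\frac{1}{\frac{-1395 - 1130}{3776 + Z{\left(-27,13 \right)}} + N{\left(-70,100 \right)}} = \frac{1}{\frac{-1395 - 1130}{3776 + \left(\frac{1}{-27} - 13\right)} + 100 \left(1 - -1890\right)} = \frac{1}{- \frac{2525}{3776 - \frac{352}{27}} + 100 \left(1 + 1890\right)} = \frac{1}{- \frac{2525}{3776 - \frac{352}{27}} + 100 \cdot 1891} = \frac{1}{- \frac{2525}{\frac{101600}{27}} + 189100} = \frac{1}{\left(-2525\right) \frac{27}{101600} + 189100} = \frac{1}{- \frac{2727}{4064} + 189100} = \frac{1}{\frac{768499673}{4064}} = \frac{4064}{768499673}$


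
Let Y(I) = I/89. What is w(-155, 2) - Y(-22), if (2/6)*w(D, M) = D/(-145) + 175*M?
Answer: 2718965/2581 ≈ 1053.5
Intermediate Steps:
Y(I) = I/89 (Y(I) = I*(1/89) = I/89)
w(D, M) = 525*M - 3*D/145 (w(D, M) = 3*(D/(-145) + 175*M) = 3*(-D/145 + 175*M) = 3*(175*M - D/145) = 525*M - 3*D/145)
w(-155, 2) - Y(-22) = (525*2 - 3/145*(-155)) - (-22)/89 = (1050 + 93/29) - 1*(-22/89) = 30543/29 + 22/89 = 2718965/2581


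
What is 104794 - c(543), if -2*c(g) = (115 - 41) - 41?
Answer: 209621/2 ≈ 1.0481e+5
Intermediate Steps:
c(g) = -33/2 (c(g) = -((115 - 41) - 41)/2 = -(74 - 41)/2 = -1/2*33 = -33/2)
104794 - c(543) = 104794 - 1*(-33/2) = 104794 + 33/2 = 209621/2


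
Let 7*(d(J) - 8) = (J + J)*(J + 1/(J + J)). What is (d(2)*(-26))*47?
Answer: -79430/7 ≈ -11347.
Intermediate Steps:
d(J) = 8 + 2*J*(J + 1/(2*J))/7 (d(J) = 8 + ((J + J)*(J + 1/(J + J)))/7 = 8 + ((2*J)*(J + 1/(2*J)))/7 = 8 + (2*J*(J + 1/(2*J)))/7 = 8 + 2*J*(J + 1/(2*J))/7)
(d(2)*(-26))*47 = ((57/7 + (2/7)*2**2)*(-26))*47 = ((57/7 + (2/7)*4)*(-26))*47 = ((57/7 + 8/7)*(-26))*47 = ((65/7)*(-26))*47 = -1690/7*47 = -79430/7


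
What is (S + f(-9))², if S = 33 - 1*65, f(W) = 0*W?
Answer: 1024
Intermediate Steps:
f(W) = 0
S = -32 (S = 33 - 65 = -32)
(S + f(-9))² = (-32 + 0)² = (-32)² = 1024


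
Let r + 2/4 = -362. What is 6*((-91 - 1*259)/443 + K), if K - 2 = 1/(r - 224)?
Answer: 1255684/173213 ≈ 7.2494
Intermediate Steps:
r = -725/2 (r = -½ - 362 = -725/2 ≈ -362.50)
K = 2344/1173 (K = 2 + 1/(-725/2 - 224) = 2 + 1/(-1173/2) = 2 - 2/1173 = 2344/1173 ≈ 1.9983)
6*((-91 - 1*259)/443 + K) = 6*((-91 - 1*259)/443 + 2344/1173) = 6*((-91 - 259)*(1/443) + 2344/1173) = 6*(-350*1/443 + 2344/1173) = 6*(-350/443 + 2344/1173) = 6*(627842/519639) = 1255684/173213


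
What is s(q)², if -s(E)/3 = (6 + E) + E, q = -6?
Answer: 324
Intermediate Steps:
s(E) = -18 - 6*E (s(E) = -3*((6 + E) + E) = -3*(6 + 2*E) = -18 - 6*E)
s(q)² = (-18 - 6*(-6))² = (-18 + 36)² = 18² = 324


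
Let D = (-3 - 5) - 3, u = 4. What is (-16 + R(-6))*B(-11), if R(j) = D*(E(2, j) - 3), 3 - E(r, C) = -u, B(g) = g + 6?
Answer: 300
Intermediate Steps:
B(g) = 6 + g
D = -11 (D = -8 - 3 = -11)
E(r, C) = 7 (E(r, C) = 3 - (-1)*4 = 3 - 1*(-4) = 3 + 4 = 7)
R(j) = -44 (R(j) = -11*(7 - 3) = -11*4 = -44)
(-16 + R(-6))*B(-11) = (-16 - 44)*(6 - 11) = -60*(-5) = 300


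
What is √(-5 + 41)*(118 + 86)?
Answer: 1224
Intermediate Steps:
√(-5 + 41)*(118 + 86) = √36*204 = 6*204 = 1224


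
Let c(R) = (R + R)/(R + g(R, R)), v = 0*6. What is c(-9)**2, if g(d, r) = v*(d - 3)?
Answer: 4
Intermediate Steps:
v = 0
g(d, r) = 0 (g(d, r) = 0*(d - 3) = 0*(-3 + d) = 0)
c(R) = 2 (c(R) = (R + R)/(R + 0) = (2*R)/R = 2)
c(-9)**2 = 2**2 = 4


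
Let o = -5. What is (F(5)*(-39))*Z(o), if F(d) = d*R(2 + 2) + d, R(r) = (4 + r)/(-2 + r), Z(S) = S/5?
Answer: 975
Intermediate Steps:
Z(S) = S/5 (Z(S) = S*(1/5) = S/5)
R(r) = (4 + r)/(-2 + r)
F(d) = 5*d (F(d) = d*((4 + (2 + 2))/(-2 + (2 + 2))) + d = d*((4 + 4)/(-2 + 4)) + d = d*(8/2) + d = d*((1/2)*8) + d = d*4 + d = 4*d + d = 5*d)
(F(5)*(-39))*Z(o) = ((5*5)*(-39))*((1/5)*(-5)) = (25*(-39))*(-1) = -975*(-1) = 975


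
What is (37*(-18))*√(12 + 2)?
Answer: -666*√14 ≈ -2491.9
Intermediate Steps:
(37*(-18))*√(12 + 2) = -666*√14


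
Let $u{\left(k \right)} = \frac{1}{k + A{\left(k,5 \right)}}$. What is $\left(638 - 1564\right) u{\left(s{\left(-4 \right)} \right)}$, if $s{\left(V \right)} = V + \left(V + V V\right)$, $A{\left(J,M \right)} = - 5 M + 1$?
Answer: $\frac{463}{8} \approx 57.875$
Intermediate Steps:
$A{\left(J,M \right)} = 1 - 5 M$
$s{\left(V \right)} = V^{2} + 2 V$ ($s{\left(V \right)} = V + \left(V + V^{2}\right) = V^{2} + 2 V$)
$u{\left(k \right)} = \frac{1}{-24 + k}$ ($u{\left(k \right)} = \frac{1}{k + \left(1 - 25\right)} = \frac{1}{k - 24} = \frac{1}{-24 + k}$)
$\left(638 - 1564\right) u{\left(s{\left(-4 \right)} \right)} = \frac{638 - 1564}{-24 - 4 \left(2 - 4\right)} = - \frac{926}{-24 - -8} = - \frac{926}{-24 + 8} = - \frac{926}{-16} = \left(-926\right) \left(- \frac{1}{16}\right) = \frac{463}{8}$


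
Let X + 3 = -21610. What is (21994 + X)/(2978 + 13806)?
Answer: 381/16784 ≈ 0.022700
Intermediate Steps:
X = -21613 (X = -3 - 21610 = -21613)
(21994 + X)/(2978 + 13806) = (21994 - 21613)/(2978 + 13806) = 381/16784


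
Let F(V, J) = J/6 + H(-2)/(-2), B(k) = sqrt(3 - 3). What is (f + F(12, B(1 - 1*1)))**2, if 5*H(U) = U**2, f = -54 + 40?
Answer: 5184/25 ≈ 207.36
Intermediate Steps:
f = -14
B(k) = 0 (B(k) = sqrt(0) = 0)
H(U) = U**2/5
F(V, J) = -2/5 + J/6 (F(V, J) = J/6 + ((1/5)*(-2)**2)/(-2) = J*(1/6) + ((1/5)*4)*(-1/2) = J/6 + (4/5)*(-1/2) = J/6 - 2/5 = -2/5 + J/6)
(f + F(12, B(1 - 1*1)))**2 = (-14 + (-2/5 + (1/6)*0))**2 = (-14 + (-2/5 + 0))**2 = (-14 - 2/5)**2 = (-72/5)**2 = 5184/25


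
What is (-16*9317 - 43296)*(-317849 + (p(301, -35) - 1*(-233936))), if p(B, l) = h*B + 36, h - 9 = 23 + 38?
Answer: 12082056976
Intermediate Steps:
h = 70 (h = 9 + (23 + 38) = 9 + 61 = 70)
p(B, l) = 36 + 70*B (p(B, l) = 70*B + 36 = 36 + 70*B)
(-16*9317 - 43296)*(-317849 + (p(301, -35) - 1*(-233936))) = (-16*9317 - 43296)*(-317849 + ((36 + 70*301) - 1*(-233936))) = (-149072 - 43296)*(-317849 + ((36 + 21070) + 233936)) = -192368*(-317849 + (21106 + 233936)) = -192368*(-317849 + 255042) = -192368*(-62807) = 12082056976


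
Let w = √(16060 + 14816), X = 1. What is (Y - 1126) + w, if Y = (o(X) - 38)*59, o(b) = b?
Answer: -3309 + 2*√7719 ≈ -3133.3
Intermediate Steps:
w = 2*√7719 (w = √30876 = 2*√7719 ≈ 175.72)
Y = -2183 (Y = (1 - 38)*59 = -37*59 = -2183)
(Y - 1126) + w = (-2183 - 1126) + 2*√7719 = -3309 + 2*√7719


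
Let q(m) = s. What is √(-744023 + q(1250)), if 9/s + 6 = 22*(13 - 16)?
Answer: I*√11904370/4 ≈ 862.57*I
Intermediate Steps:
s = -⅛ (s = 9/(-6 + 22*(13 - 16)) = 9/(-6 + 22*(-3)) = 9/(-6 - 66) = 9/(-72) = 9*(-1/72) = -⅛ ≈ -0.12500)
q(m) = -⅛
√(-744023 + q(1250)) = √(-744023 - ⅛) = √(-5952185/8) = I*√11904370/4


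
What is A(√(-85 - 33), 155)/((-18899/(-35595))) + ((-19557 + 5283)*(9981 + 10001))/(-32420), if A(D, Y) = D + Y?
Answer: 1392324799158/153176395 + 35595*I*√118/18899 ≈ 9089.7 + 20.459*I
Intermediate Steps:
A(√(-85 - 33), 155)/((-18899/(-35595))) + ((-19557 + 5283)*(9981 + 10001))/(-32420) = (√(-85 - 33) + 155)/((-18899/(-35595))) + ((-19557 + 5283)*(9981 + 10001))/(-32420) = (√(-118) + 155)/((-18899*(-1/35595))) - 14274*19982*(-1/32420) = (I*√118 + 155)/(18899/35595) - 285223068*(-1/32420) = (155 + I*√118)*(35595/18899) + 71305767/8105 = (5517225/18899 + 35595*I*√118/18899) + 71305767/8105 = 1392324799158/153176395 + 35595*I*√118/18899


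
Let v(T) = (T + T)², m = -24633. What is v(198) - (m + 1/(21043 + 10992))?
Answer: 5812718714/32035 ≈ 1.8145e+5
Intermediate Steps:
v(T) = 4*T² (v(T) = (2*T)² = 4*T²)
v(198) - (m + 1/(21043 + 10992)) = 4*198² - (-24633 + 1/(21043 + 10992)) = 4*39204 - (-24633 + 1/32035) = 156816 - (-24633 + 1/32035) = 156816 - 1*(-789118154/32035) = 156816 + 789118154/32035 = 5812718714/32035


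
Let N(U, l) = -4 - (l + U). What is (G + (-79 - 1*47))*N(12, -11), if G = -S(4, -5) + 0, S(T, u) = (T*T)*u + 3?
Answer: 245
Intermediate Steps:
S(T, u) = 3 + u*T² (S(T, u) = T²*u + 3 = u*T² + 3 = 3 + u*T²)
N(U, l) = -4 - U - l (N(U, l) = -4 - (U + l) = -4 + (-U - l) = -4 - U - l)
G = 77 (G = -(3 - 5*4²) + 0 = -(3 - 5*16) + 0 = -(3 - 80) + 0 = -1*(-77) + 0 = 77 + 0 = 77)
(G + (-79 - 1*47))*N(12, -11) = (77 + (-79 - 1*47))*(-4 - 1*12 - 1*(-11)) = (77 + (-79 - 47))*(-4 - 12 + 11) = (77 - 126)*(-5) = -49*(-5) = 245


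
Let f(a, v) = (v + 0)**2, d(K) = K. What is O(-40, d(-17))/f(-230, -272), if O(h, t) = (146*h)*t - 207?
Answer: 99073/73984 ≈ 1.3391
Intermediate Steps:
f(a, v) = v**2
O(h, t) = -207 + 146*h*t (O(h, t) = 146*h*t - 207 = -207 + 146*h*t)
O(-40, d(-17))/f(-230, -272) = (-207 + 146*(-40)*(-17))/((-272)**2) = (-207 + 99280)/73984 = 99073*(1/73984) = 99073/73984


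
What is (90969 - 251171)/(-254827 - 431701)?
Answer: 80101/343264 ≈ 0.23335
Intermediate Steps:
(90969 - 251171)/(-254827 - 431701) = -160202/(-686528) = -160202*(-1/686528) = 80101/343264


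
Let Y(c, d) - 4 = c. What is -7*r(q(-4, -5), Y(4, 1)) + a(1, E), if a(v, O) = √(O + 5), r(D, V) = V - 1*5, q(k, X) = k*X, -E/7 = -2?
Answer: -21 + √19 ≈ -16.641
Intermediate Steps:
E = 14 (E = -7*(-2) = 14)
Y(c, d) = 4 + c
q(k, X) = X*k
r(D, V) = -5 + V (r(D, V) = V - 5 = -5 + V)
a(v, O) = √(5 + O)
-7*r(q(-4, -5), Y(4, 1)) + a(1, E) = -7*(-5 + (4 + 4)) + √(5 + 14) = -7*(-5 + 8) + √19 = -7*3 + √19 = -21 + √19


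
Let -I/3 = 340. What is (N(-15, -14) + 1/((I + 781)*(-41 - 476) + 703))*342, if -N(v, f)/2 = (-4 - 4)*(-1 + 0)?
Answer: -113330535/20711 ≈ -5472.0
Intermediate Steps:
I = -1020 (I = -3*340 = -1020)
N(v, f) = -16 (N(v, f) = -2*(-4 - 4)*(-1 + 0) = -(-16)*(-1) = -2*8 = -16)
(N(-15, -14) + 1/((I + 781)*(-41 - 476) + 703))*342 = (-16 + 1/((-1020 + 781)*(-41 - 476) + 703))*342 = (-16 + 1/(-239*(-517) + 703))*342 = (-16 + 1/(123563 + 703))*342 = (-16 + 1/124266)*342 = -1988255/124266*342 = -113330535/20711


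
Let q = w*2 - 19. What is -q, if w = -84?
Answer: 187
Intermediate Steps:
q = -187 (q = -84*2 - 19 = -168 - 19 = -187)
-q = -1*(-187) = 187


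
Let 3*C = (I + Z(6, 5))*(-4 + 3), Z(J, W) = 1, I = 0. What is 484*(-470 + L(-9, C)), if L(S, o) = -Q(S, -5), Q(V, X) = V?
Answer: -223124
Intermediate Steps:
C = -1/3 (C = ((0 + 1)*(-4 + 3))/3 = (1*(-1))/3 = (1/3)*(-1) = -1/3 ≈ -0.33333)
L(S, o) = -S
484*(-470 + L(-9, C)) = 484*(-470 - 1*(-9)) = 484*(-470 + 9) = 484*(-461) = -223124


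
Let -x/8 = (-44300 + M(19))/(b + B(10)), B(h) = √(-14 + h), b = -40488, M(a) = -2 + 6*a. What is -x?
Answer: 3578167488/409819537 + 176752*I/409819537 ≈ 8.7311 + 0.00043129*I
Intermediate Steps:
x = 88376*(-40488 - 2*I)/409819537 (x = -8*(-44300 + (-2 + 6*19))/(-40488 + √(-14 + 10)) = -8*(-44300 + (-2 + 114))/(-40488 + √(-4)) = -8*(-44300 + 112)/(-40488 + 2*I) = -(-353504)*(-40488 - 2*I)/1639278148 = -(-88376)*(-40488 - 2*I)/409819537 = 88376*(-40488 - 2*I)/409819537 ≈ -8.7311 - 0.00043129*I)
-x = -(-3578167488/409819537 - 176752*I/409819537) = 3578167488/409819537 + 176752*I/409819537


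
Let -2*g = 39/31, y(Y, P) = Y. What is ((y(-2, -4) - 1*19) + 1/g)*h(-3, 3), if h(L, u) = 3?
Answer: -881/13 ≈ -67.769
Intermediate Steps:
g = -39/62 (g = -39/(2*31) = -½*39/31 = -39/62 ≈ -0.62903)
((y(-2, -4) - 1*19) + 1/g)*h(-3, 3) = ((-2 - 1*19) + 1/(-39/62))*3 = ((-2 - 19) - 62/39)*3 = (-21 - 62/39)*3 = -881/39*3 = -881/13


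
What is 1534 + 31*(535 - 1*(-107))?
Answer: 21436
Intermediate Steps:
1534 + 31*(535 - 1*(-107)) = 1534 + 31*(535 + 107) = 1534 + 31*642 = 1534 + 19902 = 21436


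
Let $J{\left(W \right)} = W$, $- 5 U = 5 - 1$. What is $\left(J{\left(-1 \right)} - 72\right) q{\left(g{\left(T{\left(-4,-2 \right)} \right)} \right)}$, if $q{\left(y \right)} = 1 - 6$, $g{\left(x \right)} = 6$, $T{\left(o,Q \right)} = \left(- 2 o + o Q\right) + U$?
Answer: $365$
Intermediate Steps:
$U = - \frac{4}{5}$ ($U = - \frac{5 - 1}{5} = \left(- \frac{1}{5}\right) 4 = - \frac{4}{5} \approx -0.8$)
$T{\left(o,Q \right)} = - \frac{4}{5} - 2 o + Q o$ ($T{\left(o,Q \right)} = \left(- 2 o + o Q\right) - \frac{4}{5} = \left(- 2 o + Q o\right) - \frac{4}{5} = - \frac{4}{5} - 2 o + Q o$)
$q{\left(y \right)} = -5$
$\left(J{\left(-1 \right)} - 72\right) q{\left(g{\left(T{\left(-4,-2 \right)} \right)} \right)} = \left(-1 - 72\right) \left(-5\right) = \left(-73\right) \left(-5\right) = 365$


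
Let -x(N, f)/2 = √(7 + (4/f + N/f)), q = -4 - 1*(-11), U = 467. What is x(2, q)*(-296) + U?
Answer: 467 + 592*√385/7 ≈ 2126.4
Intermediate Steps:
q = 7 (q = -4 + 11 = 7)
x(N, f) = -2*√(7 + 4/f + N/f) (x(N, f) = -2*√(7 + (4/f + N/f)) = -2*√(7 + 4/f + N/f))
x(2, q)*(-296) + U = -2*√7*√(4 + 2 + 7*7)/7*(-296) + 467 = -2*√7*√(4 + 2 + 49)/7*(-296) + 467 = -2*√385/7*(-296) + 467 = 592*√385/7 + 467 = 467 + 592*√385/7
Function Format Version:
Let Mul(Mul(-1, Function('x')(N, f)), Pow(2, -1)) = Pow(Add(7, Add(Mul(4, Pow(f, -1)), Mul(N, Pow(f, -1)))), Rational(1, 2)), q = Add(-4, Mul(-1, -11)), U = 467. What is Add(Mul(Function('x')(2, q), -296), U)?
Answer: Add(467, Mul(Rational(592, 7), Pow(385, Rational(1, 2)))) ≈ 2126.4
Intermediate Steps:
q = 7 (q = Add(-4, 11) = 7)
Function('x')(N, f) = Mul(-2, Pow(Add(7, Mul(4, Pow(f, -1)), Mul(N, Pow(f, -1))), Rational(1, 2))) (Function('x')(N, f) = Mul(-2, Pow(Add(7, Add(Mul(4, Pow(f, -1)), Mul(N, Pow(f, -1)))), Rational(1, 2))) = Mul(-2, Pow(Add(7, Mul(4, Pow(f, -1)), Mul(N, Pow(f, -1))), Rational(1, 2))))
Add(Mul(Function('x')(2, q), -296), U) = Add(Mul(Mul(-2, Pow(Mul(Pow(7, -1), Add(4, 2, Mul(7, 7))), Rational(1, 2))), -296), 467) = Add(Mul(Mul(-2, Pow(Mul(Rational(1, 7), Add(4, 2, 49)), Rational(1, 2))), -296), 467) = Add(Mul(Mul(-2, Pow(Mul(Rational(1, 7), 55), Rational(1, 2))), -296), 467) = Add(Mul(Mul(-2, Pow(Rational(55, 7), Rational(1, 2))), -296), 467) = Add(Mul(Mul(-2, Mul(Rational(1, 7), Pow(385, Rational(1, 2)))), -296), 467) = Add(Mul(Mul(Rational(-2, 7), Pow(385, Rational(1, 2))), -296), 467) = Add(Mul(Rational(592, 7), Pow(385, Rational(1, 2))), 467) = Add(467, Mul(Rational(592, 7), Pow(385, Rational(1, 2))))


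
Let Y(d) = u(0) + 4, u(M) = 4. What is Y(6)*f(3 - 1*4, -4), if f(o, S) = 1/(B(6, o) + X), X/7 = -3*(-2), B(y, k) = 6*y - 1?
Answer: 8/77 ≈ 0.10390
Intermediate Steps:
B(y, k) = -1 + 6*y
Y(d) = 8 (Y(d) = 4 + 4 = 8)
X = 42 (X = 7*(-3*(-2)) = 7*6 = 42)
f(o, S) = 1/77 (f(o, S) = 1/((-1 + 6*6) + 42) = 1/((-1 + 36) + 42) = 1/(35 + 42) = 1/77)
Y(6)*f(3 - 1*4, -4) = 8*(1/77) = 8/77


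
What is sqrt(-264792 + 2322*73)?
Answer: I*sqrt(95286) ≈ 308.68*I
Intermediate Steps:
sqrt(-264792 + 2322*73) = sqrt(-264792 + 169506) = sqrt(-95286) = I*sqrt(95286)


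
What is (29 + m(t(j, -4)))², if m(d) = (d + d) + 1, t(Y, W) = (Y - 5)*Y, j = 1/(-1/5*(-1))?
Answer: 900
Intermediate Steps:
j = 5 (j = 1/(-1*⅕*(-1)) = 1/(-⅕*(-1)) = 1/(⅕) = 5)
t(Y, W) = Y*(-5 + Y) (t(Y, W) = (-5 + Y)*Y = Y*(-5 + Y))
m(d) = 1 + 2*d (m(d) = 2*d + 1 = 1 + 2*d)
(29 + m(t(j, -4)))² = (29 + (1 + 2*(5*(-5 + 5))))² = (29 + (1 + 2*(5*0)))² = (29 + (1 + 2*0))² = (29 + (1 + 0))² = (29 + 1)² = 30² = 900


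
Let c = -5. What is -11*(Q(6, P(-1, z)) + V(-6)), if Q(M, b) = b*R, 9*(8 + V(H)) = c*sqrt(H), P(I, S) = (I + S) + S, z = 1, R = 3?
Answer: 55 + 55*I*sqrt(6)/9 ≈ 55.0 + 14.969*I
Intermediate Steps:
P(I, S) = I + 2*S
V(H) = -8 - 5*sqrt(H)/9 (V(H) = -8 + (-5*sqrt(H))/9 = -8 - 5*sqrt(H)/9)
Q(M, b) = 3*b (Q(M, b) = b*3 = 3*b)
-11*(Q(6, P(-1, z)) + V(-6)) = -11*(3*(-1 + 2*1) + (-8 - 5*I*sqrt(6)/9)) = -11*(3*(-1 + 2) + (-8 - 5*I*sqrt(6)/9)) = -11*(3*1 + (-8 - 5*I*sqrt(6)/9)) = -11*(3 + (-8 - 5*I*sqrt(6)/9)) = -11*(-5 - 5*I*sqrt(6)/9) = 55 + 55*I*sqrt(6)/9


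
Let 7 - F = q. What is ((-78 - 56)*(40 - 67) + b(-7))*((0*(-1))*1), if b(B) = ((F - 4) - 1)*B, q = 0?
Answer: 0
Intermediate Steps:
F = 7 (F = 7 - 1*0 = 7 + 0 = 7)
b(B) = 2*B (b(B) = ((7 - 4) - 1)*B = (3 - 1)*B = 2*B)
((-78 - 56)*(40 - 67) + b(-7))*((0*(-1))*1) = ((-78 - 56)*(40 - 67) + 2*(-7))*((0*(-1))*1) = (-134*(-27) - 14)*(0*1) = (3618 - 14)*0 = 3604*0 = 0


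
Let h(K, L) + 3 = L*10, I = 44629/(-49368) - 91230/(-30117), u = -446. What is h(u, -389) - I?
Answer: -1930444885685/495605352 ≈ -3895.1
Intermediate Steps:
I = 1053250349/495605352 (I = 44629*(-1/49368) - 91230*(-1/30117) = -44629/49368 + 30410/10039 = 1053250349/495605352 ≈ 2.1252)
h(K, L) = -3 + 10*L (h(K, L) = -3 + L*10 = -3 + 10*L)
h(u, -389) - I = (-3 + 10*(-389)) - 1*1053250349/495605352 = (-3 - 3890) - 1053250349/495605352 = -3893 - 1053250349/495605352 = -1930444885685/495605352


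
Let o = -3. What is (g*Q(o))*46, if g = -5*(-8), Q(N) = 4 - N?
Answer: 12880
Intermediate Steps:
g = 40
(g*Q(o))*46 = (40*(4 - 1*(-3)))*46 = (40*(4 + 3))*46 = (40*7)*46 = 280*46 = 12880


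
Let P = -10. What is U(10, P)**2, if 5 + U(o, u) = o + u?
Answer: 25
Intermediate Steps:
U(o, u) = -5 + o + u (U(o, u) = -5 + (o + u) = -5 + o + u)
U(10, P)**2 = (-5 + 10 - 10)**2 = (-5)**2 = 25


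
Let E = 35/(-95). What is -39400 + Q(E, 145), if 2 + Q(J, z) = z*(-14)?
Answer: -41432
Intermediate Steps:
E = -7/19 (E = 35*(-1/95) = -7/19 ≈ -0.36842)
Q(J, z) = -2 - 14*z (Q(J, z) = -2 + z*(-14) = -2 - 14*z)
-39400 + Q(E, 145) = -39400 + (-2 - 14*145) = -39400 + (-2 - 2030) = -39400 - 2032 = -41432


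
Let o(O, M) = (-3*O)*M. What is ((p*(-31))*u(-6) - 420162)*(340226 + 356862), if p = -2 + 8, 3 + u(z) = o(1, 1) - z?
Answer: -292889888256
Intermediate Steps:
o(O, M) = -3*M*O
u(z) = -6 - z (u(z) = -3 + (-3*1*1 - z) = -3 + (-3 - z) = -6 - z)
p = 6
((p*(-31))*u(-6) - 420162)*(340226 + 356862) = ((6*(-31))*(-6 - 1*(-6)) - 420162)*(340226 + 356862) = (-186*(-6 + 6) - 420162)*697088 = (-186*0 - 420162)*697088 = (0 - 420162)*697088 = -420162*697088 = -292889888256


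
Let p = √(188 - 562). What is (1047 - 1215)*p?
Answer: -168*I*√374 ≈ -3249.0*I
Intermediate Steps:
p = I*√374 (p = √(-374) = I*√374 ≈ 19.339*I)
(1047 - 1215)*p = (1047 - 1215)*(I*√374) = -168*I*√374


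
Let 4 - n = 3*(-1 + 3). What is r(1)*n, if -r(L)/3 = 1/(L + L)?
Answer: 3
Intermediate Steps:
r(L) = -3/(2*L) (r(L) = -3/(L + L) = -3*1/(2*L) = -3/(2*L))
n = -2 (n = 4 - 3*(-1 + 3) = 4 - 3*2 = 4 - 1*6 = 4 - 6 = -2)
r(1)*n = -3/2/1*(-2) = -3/2*1*(-2) = -3/2*(-2) = 3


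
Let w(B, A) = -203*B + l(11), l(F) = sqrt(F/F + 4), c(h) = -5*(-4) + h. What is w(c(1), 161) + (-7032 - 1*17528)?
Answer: -28823 + sqrt(5) ≈ -28821.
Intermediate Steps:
c(h) = 20 + h
l(F) = sqrt(5) (l(F) = sqrt(1 + 4) = sqrt(5))
w(B, A) = sqrt(5) - 203*B (w(B, A) = -203*B + sqrt(5) = sqrt(5) - 203*B)
w(c(1), 161) + (-7032 - 1*17528) = (sqrt(5) - 203*(20 + 1)) + (-7032 - 1*17528) = (sqrt(5) - 203*21) + (-7032 - 17528) = (sqrt(5) - 4263) - 24560 = (-4263 + sqrt(5)) - 24560 = -28823 + sqrt(5)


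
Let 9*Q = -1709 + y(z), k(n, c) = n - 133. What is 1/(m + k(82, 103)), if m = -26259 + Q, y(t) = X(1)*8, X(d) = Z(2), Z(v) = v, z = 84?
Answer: -9/238483 ≈ -3.7739e-5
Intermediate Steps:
X(d) = 2
k(n, c) = -133 + n
y(t) = 16 (y(t) = 2*8 = 16)
Q = -1693/9 (Q = (-1709 + 16)/9 = (⅑)*(-1693) = -1693/9 ≈ -188.11)
m = -238024/9 (m = -26259 - 1693/9 = -238024/9 ≈ -26447.)
1/(m + k(82, 103)) = 1/(-238024/9 + (-133 + 82)) = 1/(-238024/9 - 51) = 1/(-238483/9) = -9/238483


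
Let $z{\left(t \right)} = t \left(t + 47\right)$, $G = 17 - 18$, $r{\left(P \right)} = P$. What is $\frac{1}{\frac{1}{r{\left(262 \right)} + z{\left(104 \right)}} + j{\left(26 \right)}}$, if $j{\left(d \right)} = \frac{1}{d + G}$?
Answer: $\frac{399150}{15991} \approx 24.961$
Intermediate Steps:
$G = -1$
$z{\left(t \right)} = t \left(47 + t\right)$
$j{\left(d \right)} = \frac{1}{-1 + d}$ ($j{\left(d \right)} = \frac{1}{d - 1} = \frac{1}{-1 + d}$)
$\frac{1}{\frac{1}{r{\left(262 \right)} + z{\left(104 \right)}} + j{\left(26 \right)}} = \frac{1}{\frac{1}{262 + 104 \left(47 + 104\right)} + \frac{1}{-1 + 26}} = \frac{1}{\frac{1}{262 + 104 \cdot 151} + \frac{1}{25}} = \frac{1}{\frac{1}{262 + 15704} + \frac{1}{25}} = \frac{1}{\frac{1}{15966} + \frac{1}{25}} = \frac{1}{\frac{15991}{399150}} = \frac{399150}{15991}$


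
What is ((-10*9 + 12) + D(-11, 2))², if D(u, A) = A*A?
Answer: 5476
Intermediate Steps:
D(u, A) = A²
((-10*9 + 12) + D(-11, 2))² = ((-10*9 + 12) + 2²)² = ((-90 + 12) + 4)² = (-78 + 4)² = (-74)² = 5476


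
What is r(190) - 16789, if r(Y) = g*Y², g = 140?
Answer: 5037211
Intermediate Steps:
r(Y) = 140*Y²
r(190) - 16789 = 140*190² - 16789 = 140*36100 - 16789 = 5054000 - 16789 = 5037211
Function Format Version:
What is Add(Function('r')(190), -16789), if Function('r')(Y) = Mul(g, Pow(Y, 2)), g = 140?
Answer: 5037211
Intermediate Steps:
Function('r')(Y) = Mul(140, Pow(Y, 2))
Add(Function('r')(190), -16789) = Add(Mul(140, Pow(190, 2)), -16789) = Add(Mul(140, 36100), -16789) = Add(5054000, -16789) = 5037211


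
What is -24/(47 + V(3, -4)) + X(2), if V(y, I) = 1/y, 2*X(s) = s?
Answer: 35/71 ≈ 0.49296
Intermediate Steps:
X(s) = s/2
V(y, I) = 1/y
-24/(47 + V(3, -4)) + X(2) = -24/(47 + 1/3) + (½)*2 = -24/(47 + ⅓) + 1 = -24/(142/3) + 1 = (3/142)*(-24) + 1 = -36/71 + 1 = 35/71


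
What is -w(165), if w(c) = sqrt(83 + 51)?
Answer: -sqrt(134) ≈ -11.576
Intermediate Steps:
w(c) = sqrt(134)
-w(165) = -sqrt(134)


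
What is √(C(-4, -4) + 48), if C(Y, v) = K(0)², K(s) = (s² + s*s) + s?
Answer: 4*√3 ≈ 6.9282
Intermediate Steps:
K(s) = s + 2*s² (K(s) = (s² + s²) + s = 2*s² + s = s + 2*s²)
C(Y, v) = 0 (C(Y, v) = (0*(1 + 2*0))² = (0*(1 + 0))² = (0*1)² = 0² = 0)
√(C(-4, -4) + 48) = √(0 + 48) = √48 = 4*√3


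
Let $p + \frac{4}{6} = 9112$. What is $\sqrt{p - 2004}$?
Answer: $\frac{\sqrt{63966}}{3} \approx 84.305$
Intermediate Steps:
$p = \frac{27334}{3}$ ($p = - \frac{2}{3} + 9112 = \frac{27334}{3} \approx 9111.3$)
$\sqrt{p - 2004} = \sqrt{\frac{27334}{3} - 2004} = \sqrt{\frac{21322}{3}} = \frac{\sqrt{63966}}{3}$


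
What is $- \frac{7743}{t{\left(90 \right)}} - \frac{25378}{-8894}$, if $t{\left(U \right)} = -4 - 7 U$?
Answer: $\frac{42477947}{2819398} \approx 15.066$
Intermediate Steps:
$- \frac{7743}{t{\left(90 \right)}} - \frac{25378}{-8894} = - \frac{7743}{-4 - 630} - \frac{25378}{-8894} = - \frac{7743}{-4 - 630} - - \frac{12689}{4447} = - \frac{7743}{-634} + \frac{12689}{4447} = \left(-7743\right) \left(- \frac{1}{634}\right) + \frac{12689}{4447} = \frac{7743}{634} + \frac{12689}{4447} = \frac{42477947}{2819398}$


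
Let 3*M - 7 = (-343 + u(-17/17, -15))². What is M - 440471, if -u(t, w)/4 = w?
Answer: -1241317/3 ≈ -4.1377e+5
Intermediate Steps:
u(t, w) = -4*w
M = 80096/3 (M = 7/3 + (-343 - 4*(-15))²/3 = 7/3 + (-343 + 60)²/3 = 7/3 + (⅓)*(-283)² = 7/3 + (⅓)*80089 = 7/3 + 80089/3 = 80096/3 ≈ 26699.)
M - 440471 = 80096/3 - 440471 = -1241317/3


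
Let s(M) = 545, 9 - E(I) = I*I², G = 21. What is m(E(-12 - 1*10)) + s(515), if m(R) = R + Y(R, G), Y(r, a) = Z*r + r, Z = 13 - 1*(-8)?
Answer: 245656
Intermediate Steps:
E(I) = 9 - I³ (E(I) = 9 - I*I² = 9 - I³)
Z = 21 (Z = 13 + 8 = 21)
Y(r, a) = 22*r (Y(r, a) = 21*r + r = 22*r)
m(R) = 23*R (m(R) = R + 22*R = 23*R)
m(E(-12 - 1*10)) + s(515) = 23*(9 - (-12 - 1*10)³) + 545 = 23*(9 - (-12 - 10)³) + 545 = 23*(9 - 1*(-22)³) + 545 = 23*(9 - 1*(-10648)) + 545 = 23*(9 + 10648) + 545 = 23*10657 + 545 = 245111 + 545 = 245656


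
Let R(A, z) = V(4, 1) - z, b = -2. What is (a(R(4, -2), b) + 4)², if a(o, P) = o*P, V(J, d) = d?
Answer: 4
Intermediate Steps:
R(A, z) = 1 - z
a(o, P) = P*o
(a(R(4, -2), b) + 4)² = (-2*(1 - 1*(-2)) + 4)² = (-2*(1 + 2) + 4)² = (-2*3 + 4)² = (-6 + 4)² = (-2)² = 4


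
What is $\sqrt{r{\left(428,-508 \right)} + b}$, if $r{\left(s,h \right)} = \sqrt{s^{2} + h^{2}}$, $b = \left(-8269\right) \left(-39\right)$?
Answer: $\sqrt{322491 + 4 \sqrt{27578}} \approx 568.47$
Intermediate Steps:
$b = 322491$
$r{\left(s,h \right)} = \sqrt{h^{2} + s^{2}}$
$\sqrt{r{\left(428,-508 \right)} + b} = \sqrt{\sqrt{\left(-508\right)^{2} + 428^{2}} + 322491} = \sqrt{\sqrt{258064 + 183184} + 322491} = \sqrt{\sqrt{441248} + 322491} = \sqrt{4 \sqrt{27578} + 322491} = \sqrt{322491 + 4 \sqrt{27578}}$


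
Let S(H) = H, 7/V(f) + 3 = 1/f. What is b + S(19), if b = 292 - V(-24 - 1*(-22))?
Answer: 313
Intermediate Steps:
V(f) = 7/(-3 + 1/f)
b = 294 (b = 292 - (-7)*(-24 - 1*(-22))/(-1 + 3*(-24 - 1*(-22))) = 292 - (-7)*(-24 + 22)/(-1 + 3*(-24 + 22)) = 292 - (-7)*(-2)/(-1 + 3*(-2)) = 292 - (-7)*(-2)/(-1 - 6) = 292 - (-7)*(-2)/(-7) = 292 - (-7)*(-2)*(-1)/7 = 292 - 1*(-2) = 292 + 2 = 294)
b + S(19) = 294 + 19 = 313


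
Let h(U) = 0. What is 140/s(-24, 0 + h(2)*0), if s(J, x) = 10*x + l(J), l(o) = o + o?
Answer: -35/12 ≈ -2.9167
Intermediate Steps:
l(o) = 2*o
s(J, x) = 2*J + 10*x (s(J, x) = 10*x + 2*J = 2*J + 10*x)
140/s(-24, 0 + h(2)*0) = 140/(2*(-24) + 10*(0 + 0*0)) = 140/(-48 + 10*(0 + 0)) = 140/(-48 + 10*0) = 140/(-48 + 0) = 140/(-48) = 140*(-1/48) = -35/12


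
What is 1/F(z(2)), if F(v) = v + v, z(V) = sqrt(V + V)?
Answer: 1/4 ≈ 0.25000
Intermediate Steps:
z(V) = sqrt(2)*sqrt(V) (z(V) = sqrt(2*V) = sqrt(2)*sqrt(V))
F(v) = 2*v
1/F(z(2)) = 1/(2*(sqrt(2)*sqrt(2))) = 1/(2*2) = 1/4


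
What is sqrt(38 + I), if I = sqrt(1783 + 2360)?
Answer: sqrt(38 + sqrt(4143)) ≈ 10.118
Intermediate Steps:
I = sqrt(4143) ≈ 64.366
sqrt(38 + I) = sqrt(38 + sqrt(4143))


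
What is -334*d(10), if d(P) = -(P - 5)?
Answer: 1670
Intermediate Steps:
d(P) = 5 - P (d(P) = -(-5 + P) = 5 - P)
-334*d(10) = -334*(5 - 1*10) = -334*(5 - 10) = -334*(-5) = 1670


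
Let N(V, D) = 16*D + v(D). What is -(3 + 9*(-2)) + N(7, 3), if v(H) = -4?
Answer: 59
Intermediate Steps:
N(V, D) = -4 + 16*D (N(V, D) = 16*D - 4 = -4 + 16*D)
-(3 + 9*(-2)) + N(7, 3) = -(3 + 9*(-2)) + (-4 + 16*3) = -(3 - 18) + (-4 + 48) = -1*(-15) + 44 = 15 + 44 = 59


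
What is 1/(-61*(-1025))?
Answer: 1/62525 ≈ 1.5994e-5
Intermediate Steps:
1/(-61*(-1025)) = 1/62525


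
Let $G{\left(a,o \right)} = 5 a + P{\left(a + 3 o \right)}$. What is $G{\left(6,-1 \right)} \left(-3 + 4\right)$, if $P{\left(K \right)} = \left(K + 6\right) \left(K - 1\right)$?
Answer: $48$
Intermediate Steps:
$P{\left(K \right)} = \left(-1 + K\right) \left(6 + K\right)$ ($P{\left(K \right)} = \left(6 + K\right) \left(-1 + K\right) = \left(-1 + K\right) \left(6 + K\right)$)
$G{\left(a,o \right)} = -6 + \left(a + 3 o\right)^{2} + 10 a + 15 o$ ($G{\left(a,o \right)} = 5 a + \left(-6 + \left(a + 3 o\right)^{2} + 5 \left(a + 3 o\right)\right) = 5 a + \left(-6 + \left(a + 3 o\right)^{2} + \left(5 a + 15 o\right)\right) = 5 a + \left(-6 + \left(a + 3 o\right)^{2} + 5 a + 15 o\right) = -6 + \left(a + 3 o\right)^{2} + 10 a + 15 o$)
$G{\left(6,-1 \right)} \left(-3 + 4\right) = \left(-6 + \left(6 + 3 \left(-1\right)\right)^{2} + 10 \cdot 6 + 15 \left(-1\right)\right) \left(-3 + 4\right) = \left(-6 + \left(6 - 3\right)^{2} + 60 - 15\right) 1 = \left(-6 + 3^{2} + 60 - 15\right) 1 = \left(-6 + 9 + 60 - 15\right) 1 = 48 \cdot 1 = 48$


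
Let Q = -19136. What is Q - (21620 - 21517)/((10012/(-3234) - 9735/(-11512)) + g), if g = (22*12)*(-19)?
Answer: -1787573094905464/93414246041 ≈ -19136.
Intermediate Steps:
g = -5016 (g = 264*(-19) = -5016)
Q - (21620 - 21517)/((10012/(-3234) - 9735/(-11512)) + g) = -19136 - (21620 - 21517)/((10012/(-3234) - 9735/(-11512)) - 5016) = -19136 - 103/((10012*(-1/3234) - 9735*(-1/11512)) - 5016) = -19136 - 103/((-5006/1617 + 9735/11512) - 5016) = -19136 - 103/(-41887577/18614904 - 5016) = -19136 - 103/(-93414246041/18614904) = -19136 - 103*(-18614904)/93414246041 = -19136 - 1*(-1917335112/93414246041) = -19136 + 1917335112/93414246041 = -1787573094905464/93414246041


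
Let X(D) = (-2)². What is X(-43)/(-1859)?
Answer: -4/1859 ≈ -0.0021517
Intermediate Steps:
X(D) = 4
X(-43)/(-1859) = 4/(-1859) = 4*(-1/1859) = -4/1859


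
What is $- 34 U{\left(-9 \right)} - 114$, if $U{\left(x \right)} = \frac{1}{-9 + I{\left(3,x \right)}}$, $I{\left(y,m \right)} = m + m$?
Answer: $- \frac{3044}{27} \approx -112.74$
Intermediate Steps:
$I{\left(y,m \right)} = 2 m$
$U{\left(x \right)} = \frac{1}{-9 + 2 x}$
$- 34 U{\left(-9 \right)} - 114 = - \frac{34}{-9 + 2 \left(-9\right)} - 114 = - \frac{34}{-9 - 18} - 114 = - \frac{34}{-27} - 114 = \left(-34\right) \left(- \frac{1}{27}\right) - 114 = \frac{34}{27} - 114 = - \frac{3044}{27}$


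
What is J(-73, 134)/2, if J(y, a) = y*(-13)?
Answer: 949/2 ≈ 474.50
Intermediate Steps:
J(y, a) = -13*y
J(-73, 134)/2 = -13*(-73)/2 = 949*(½) = 949/2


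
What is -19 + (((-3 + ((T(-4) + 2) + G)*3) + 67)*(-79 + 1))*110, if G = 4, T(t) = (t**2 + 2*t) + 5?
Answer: -1038199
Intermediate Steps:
T(t) = 5 + t**2 + 2*t
-19 + (((-3 + ((T(-4) + 2) + G)*3) + 67)*(-79 + 1))*110 = -19 + (((-3 + (((5 + (-4)**2 + 2*(-4)) + 2) + 4)*3) + 67)*(-79 + 1))*110 = -19 + (((-3 + (((5 + 16 - 8) + 2) + 4)*3) + 67)*(-78))*110 = -19 + (((-3 + ((13 + 2) + 4)*3) + 67)*(-78))*110 = -19 + (((-3 + (15 + 4)*3) + 67)*(-78))*110 = -19 + (((-3 + 19*3) + 67)*(-78))*110 = -19 + (((-3 + 57) + 67)*(-78))*110 = -19 + ((54 + 67)*(-78))*110 = -19 + (121*(-78))*110 = -19 - 9438*110 = -19 - 1038180 = -1038199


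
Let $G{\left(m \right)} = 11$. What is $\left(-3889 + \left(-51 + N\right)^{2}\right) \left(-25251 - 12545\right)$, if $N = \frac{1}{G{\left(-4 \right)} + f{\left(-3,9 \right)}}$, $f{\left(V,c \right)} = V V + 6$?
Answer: $\frac{8252180211}{169} \approx 4.8829 \cdot 10^{7}$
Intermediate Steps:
$f{\left(V,c \right)} = 6 + V^{2}$ ($f{\left(V,c \right)} = V^{2} + 6 = 6 + V^{2}$)
$N = \frac{1}{26}$ ($N = \frac{1}{11 + \left(6 + \left(-3\right)^{2}\right)} = \frac{1}{11 + \left(6 + 9\right)} = \frac{1}{11 + 15} = \frac{1}{26} \approx 0.038462$)
$\left(-3889 + \left(-51 + N\right)^{2}\right) \left(-25251 - 12545\right) = \left(-3889 + \left(-51 + \frac{1}{26}\right)^{2}\right) \left(-25251 - 12545\right) = \left(-3889 + \left(- \frac{1325}{26}\right)^{2}\right) \left(-37796\right) = \left(-3889 + \frac{1755625}{676}\right) \left(-37796\right) = \left(- \frac{873339}{676}\right) \left(-37796\right) = \frac{8252180211}{169}$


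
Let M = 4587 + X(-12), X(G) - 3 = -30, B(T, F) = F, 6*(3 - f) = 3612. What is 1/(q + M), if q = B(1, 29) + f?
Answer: 1/3990 ≈ 0.00025063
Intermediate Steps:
f = -599 (f = 3 - 1/6*3612 = 3 - 602 = -599)
X(G) = -27 (X(G) = 3 - 30 = -27)
q = -570 (q = 29 - 599 = -570)
M = 4560 (M = 4587 - 27 = 4560)
1/(q + M) = 1/(-570 + 4560) = 1/3990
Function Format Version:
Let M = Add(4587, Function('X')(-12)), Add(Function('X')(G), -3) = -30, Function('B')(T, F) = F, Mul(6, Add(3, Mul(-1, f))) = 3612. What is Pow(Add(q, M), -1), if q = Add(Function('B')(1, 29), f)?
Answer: Rational(1, 3990) ≈ 0.00025063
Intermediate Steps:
f = -599 (f = Add(3, Mul(Rational(-1, 6), 3612)) = Add(3, -602) = -599)
Function('X')(G) = -27 (Function('X')(G) = Add(3, -30) = -27)
q = -570 (q = Add(29, -599) = -570)
M = 4560 (M = Add(4587, -27) = 4560)
Pow(Add(q, M), -1) = Pow(Add(-570, 4560), -1) = Pow(3990, -1) = Rational(1, 3990)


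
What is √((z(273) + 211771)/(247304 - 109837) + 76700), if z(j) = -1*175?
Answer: 8*√187169743478/12497 ≈ 276.95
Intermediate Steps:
z(j) = -175
√((z(273) + 211771)/(247304 - 109837) + 76700) = √((-175 + 211771)/(247304 - 109837) + 76700) = √(211596/137467 + 76700) = √(211596*(1/137467) + 76700) = √(19236/12497 + 76700) = √(958539136/12497) = 8*√187169743478/12497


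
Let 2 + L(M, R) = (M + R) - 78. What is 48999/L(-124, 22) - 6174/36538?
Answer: -895724565/3324958 ≈ -269.39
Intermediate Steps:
L(M, R) = -80 + M + R (L(M, R) = -2 + ((M + R) - 78) = -2 + (-78 + M + R) = -80 + M + R)
48999/L(-124, 22) - 6174/36538 = 48999/(-80 - 124 + 22) - 6174/36538 = 48999/(-182) - 6174*1/36538 = 48999*(-1/182) - 3087/18269 = -48999/182 - 3087/18269 = -895724565/3324958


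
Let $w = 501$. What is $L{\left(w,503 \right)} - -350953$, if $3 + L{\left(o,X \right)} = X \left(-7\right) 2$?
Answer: $343908$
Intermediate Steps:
$L{\left(o,X \right)} = -3 - 14 X$ ($L{\left(o,X \right)} = -3 + X \left(-7\right) 2 = -3 + - 7 X 2 = -3 - 14 X$)
$L{\left(w,503 \right)} - -350953 = \left(-3 - 7042\right) - -350953 = \left(-3 - 7042\right) + 350953 = -7045 + 350953 = 343908$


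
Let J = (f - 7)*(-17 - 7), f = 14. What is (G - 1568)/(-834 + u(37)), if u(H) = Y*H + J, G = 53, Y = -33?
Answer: 505/741 ≈ 0.68151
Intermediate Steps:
J = -168 (J = (14 - 7)*(-17 - 7) = 7*(-24) = -168)
u(H) = -168 - 33*H (u(H) = -33*H - 168 = -168 - 33*H)
(G - 1568)/(-834 + u(37)) = (53 - 1568)/(-834 + (-168 - 33*37)) = -1515/(-834 + (-168 - 1221)) = -1515/(-834 - 1389) = -1515/(-2223) = -1515*(-1/2223) = 505/741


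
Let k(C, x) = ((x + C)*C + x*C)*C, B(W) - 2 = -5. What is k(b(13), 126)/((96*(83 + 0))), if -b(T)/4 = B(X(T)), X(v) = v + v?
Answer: 396/83 ≈ 4.7711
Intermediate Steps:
X(v) = 2*v
B(W) = -3 (B(W) = 2 - 5 = -3)
b(T) = 12 (b(T) = -4*(-3) = 12)
k(C, x) = C*(C*x + C*(C + x)) (k(C, x) = ((C + x)*C + C*x)*C = (C*(C + x) + C*x)*C = (C*x + C*(C + x))*C = C*(C*x + C*(C + x)))
k(b(13), 126)/((96*(83 + 0))) = (12²*(12 + 2*126))/((96*(83 + 0))) = (144*(12 + 252))/((96*83)) = (144*264)/7968 = 38016*(1/7968) = 396/83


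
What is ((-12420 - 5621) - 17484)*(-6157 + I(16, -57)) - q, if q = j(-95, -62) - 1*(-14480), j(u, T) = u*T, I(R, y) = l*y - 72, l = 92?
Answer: 407557955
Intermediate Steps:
I(R, y) = -72 + 92*y (I(R, y) = 92*y - 72 = -72 + 92*y)
j(u, T) = T*u
q = 20370 (q = -62*(-95) - 1*(-14480) = 5890 + 14480 = 20370)
((-12420 - 5621) - 17484)*(-6157 + I(16, -57)) - q = ((-12420 - 5621) - 17484)*(-6157 + (-72 + 92*(-57))) - 1*20370 = (-18041 - 17484)*(-6157 + (-72 - 5244)) - 20370 = -35525*(-6157 - 5316) - 20370 = -35525*(-11473) - 20370 = 407578325 - 20370 = 407557955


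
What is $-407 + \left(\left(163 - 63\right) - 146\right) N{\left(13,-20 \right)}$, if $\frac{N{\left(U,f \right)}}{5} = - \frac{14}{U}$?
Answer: $- \frac{2071}{13} \approx -159.31$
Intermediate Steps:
$N{\left(U,f \right)} = - \frac{70}{U}$ ($N{\left(U,f \right)} = 5 \left(- \frac{14}{U}\right) = - \frac{70}{U}$)
$-407 + \left(\left(163 - 63\right) - 146\right) N{\left(13,-20 \right)} = -407 + \left(\left(163 - 63\right) - 146\right) \left(- \frac{70}{13}\right) = -407 + \left(100 - 146\right) \left(\left(-70\right) \frac{1}{13}\right) = -407 - - \frac{3220}{13} = -407 + \frac{3220}{13} = - \frac{2071}{13}$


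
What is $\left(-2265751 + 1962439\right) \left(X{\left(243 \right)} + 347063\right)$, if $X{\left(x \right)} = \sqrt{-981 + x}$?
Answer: $-105268372656 - 909936 i \sqrt{82} \approx -1.0527 \cdot 10^{11} - 8.2398 \cdot 10^{6} i$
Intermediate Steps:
$\left(-2265751 + 1962439\right) \left(X{\left(243 \right)} + 347063\right) = \left(-2265751 + 1962439\right) \left(\sqrt{-981 + 243} + 347063\right) = - 303312 \left(\sqrt{-738} + 347063\right) = - 303312 \left(3 i \sqrt{82} + 347063\right) = - 303312 \left(347063 + 3 i \sqrt{82}\right) = -105268372656 - 909936 i \sqrt{82}$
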